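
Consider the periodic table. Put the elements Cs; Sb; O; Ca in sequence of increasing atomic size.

O is in period 2, group 16; Ca is in period 4, group 2; Sb is in period 5, group 15; Cs is in period 6, group 1.
Moving right in a period, electrons are added to the same shell under a stronger nuclear pull, so atoms get smaller; moving down, a new shell is opened and atoms get larger.
These span different periods and groups, so the two trends combine.
Sb > O: both effects reinforce here, so Sb is clearly the larger of the two.
Ca > Sb: period and group pull opposite ways; the across-period shift dominates (171 vs 140 pm).
Cs > Ca: both effects reinforce here, so Cs is clearly the larger of the two.
For reference (pm): O 63, Ca 171, Sb 140, Cs 232.
So from smallest to largest: O < Sb < Ca < Cs.

O < Sb < Ca < Cs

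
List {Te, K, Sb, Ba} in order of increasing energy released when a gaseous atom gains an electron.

K is in period 4, group 1; Sb is in period 5, group 15; Te is in period 5, group 16; Ba is in period 6, group 2.
Atoms with high Z_eff and room in the valence shell (especially the halogens) have the most exothermic electron affinities.
These span different periods and groups, so the two trends combine.
K > Ba: period and group pull opposite ways; the down-group shift dominates (48 vs 14 kJ/mol).
Sb > K: the two effects oppose for this pair; the across-period effect wins (103 vs 48 kJ/mol).
Te > Sb: Te lies to the right of Sb in period 5, so the across-period effect alone puts Te higher.
For reference (kJ/mol): K 48, Sb 103, Te 190, Ba 14.
So from lowest to highest: Ba < K < Sb < Te.

Ba < K < Sb < Te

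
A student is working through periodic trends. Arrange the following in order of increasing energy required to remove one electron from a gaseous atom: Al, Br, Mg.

Al, Mg, Br

Across a period the outer electron is held more tightly (higher IE₁); down a group it sits in a higher shell, more shielded, and comes off more easily.
Here both period and group differ, so the two effects have to be weighed against each other.
Mg > Al: this pair runs against the simple trend — see the exception note.
Br > Mg: period and group pull opposite ways; the across-period shift dominates (1140 vs 738 kJ/mol).
Note the exception: Mg has a higher first ionization energy than Al, contrary to the simple trend — Al's single 3p electron is easier to remove than one from Mg's filled 3s².
For reference (kJ/mol): Mg 738, Al 578, Br 1140.
So from lowest to highest: Al < Mg < Br.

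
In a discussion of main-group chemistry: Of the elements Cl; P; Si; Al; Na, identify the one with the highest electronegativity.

Smaller atoms with higher effective nuclear charge are more electronegative.
All lie in period 3, so electronegativity increases left to right.
The highest electronegativity among these belongs to Cl.

Cl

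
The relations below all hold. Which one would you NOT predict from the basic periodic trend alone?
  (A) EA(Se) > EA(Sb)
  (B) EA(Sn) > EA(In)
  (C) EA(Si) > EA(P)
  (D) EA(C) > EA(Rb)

The general trend: electron affinity increases across a period and decreases down a group.
(A) Se (period 4, group 16) vs Sb (period 5, group 15): the stated order agrees with the simple trend.
(B) Sn (period 5, group 14) vs In (period 5, group 13): the stated order agrees with the simple trend.
(C) Si (period 3, group 14) vs P (period 3, group 15): the stated order contradicts the simple trend.
(D) C (period 2, group 14) vs Rb (period 5, group 1): the stated order agrees with the simple trend.
The exception is (C): adding an electron to P's half-filled 3p³ is unfavourable, so Si (3p²) has the more exothermic EA.

(C)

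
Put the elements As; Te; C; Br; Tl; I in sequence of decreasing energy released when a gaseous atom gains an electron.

Br, I, Te, C, As, Tl

C is in period 2, group 14; As is in period 4, group 15; Br is in period 4, group 17; Te is in period 5, group 16; I is in period 5, group 17; Tl is in period 6, group 13.
Adding an electron releases more energy for atoms nearer the top right (short of the noble gases).
Here both period and group differ, so the two effects have to be weighed against each other.
As > Tl: relative to Tl, both the across-period and down-group shifts push As's electron affinity up.
C > As: the two effects oppose for this pair; the down-group effect wins (122 vs 78 kJ/mol).
Te > C: period and group pull opposite ways; the across-period shift dominates (190 vs 122 kJ/mol).
I > Te: both are in period 5; the period trend gives I the larger value.
Br > I: Br sits above I in group 17, so the down-group effect alone puts Br higher.
Approximate values (kJ/mol): C 122, As 78, Br 325, Te 190, I 295, Tl 19.
So from highest to lowest: Br > I > Te > C > As > Tl.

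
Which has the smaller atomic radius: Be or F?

F

Be is in period 2, group 2; F is in period 2, group 17.
Moving right in a period, electrons are added to the same shell under a stronger nuclear pull, so atoms get smaller; moving down, a new shell is opened and atoms get larger.
All lie in period 2, so atomic radius increases right to left.
So F has the smaller atomic radius (F < Be).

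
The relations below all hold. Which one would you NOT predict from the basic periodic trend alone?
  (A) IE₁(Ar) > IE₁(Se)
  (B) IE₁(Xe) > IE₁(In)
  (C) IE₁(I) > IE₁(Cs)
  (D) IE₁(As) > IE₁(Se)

The general trend: IE₁ increases across a period and decreases down a group.
(A) Ar (period 3, group 18) vs Se (period 4, group 16): the stated order agrees with the simple trend.
(B) Xe (period 5, group 18) vs In (period 5, group 13): the stated order agrees with the simple trend.
(C) I (period 5, group 17) vs Cs (period 6, group 1): the stated order agrees with the simple trend.
(D) As (period 4, group 15) vs Se (period 4, group 16): the stated order contradicts the simple trend.
The exception is (D): Se (4p⁴) ionizes more easily than half-filled As (4p³).

(D)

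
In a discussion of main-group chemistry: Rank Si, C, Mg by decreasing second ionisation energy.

Consider each +1 ion: Si⁺ still has 3 valence electrons; C⁺ still has 3 valence electrons; Mg⁺ still has 1 valence electron.
All are still removing valence electrons, so compare the +1 ions as you would atoms: IE_2 generally rises across a period (higher Z_eff) and falls down a group (larger shell), subject to the usual subshell exceptions.
Valence configurations: Si⁺ [Ne]3s²3p¹, C⁺ [He]2s²2p¹, Mg⁺ [Ne]3s¹.
Approximate IE_2 values (kJ/mol): Si 1577, C 2353, Mg 1451.
Overall IE_2 order: Mg < Si < C.

C > Si > Mg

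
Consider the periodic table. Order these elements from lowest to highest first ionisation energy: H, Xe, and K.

K, Xe, H

IE₁ increases left→right with effective nuclear charge and decreases top→bottom as the valence shell moves farther out.
Neither a single period nor a single group — weigh both effects.
Xe > K: period and group pull opposite ways; the across-period shift dominates (1170 vs 419 kJ/mol).
H > Xe: the two effects oppose for this pair; the down-group effect wins (1312 vs 1170 kJ/mol).
Tabulated first ionization energy (kJ/mol): H 1312, K 419, Xe 1170.
So from lowest to highest: K < Xe < H.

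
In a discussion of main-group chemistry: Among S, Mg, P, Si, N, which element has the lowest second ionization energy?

IE_2 is the cost of taking one more electron from the +1 cation: S⁺ still has 5 valence electrons; Mg⁺ still has 1 valence electron; P⁺ still has 4 valence electrons; Si⁺ still has 3 valence electrons; N⁺ still has 4 valence electrons.
All are still removing valence electrons, so compare the +1 ions as you would atoms: IE_2 generally rises across a period (higher Z_eff) and falls down a group (larger shell), subject to the usual subshell exceptions.
Valence configurations: S⁺ [Ne]3s²3p³, Mg⁺ [Ne]3s¹, P⁺ [Ne]3s²3p², Si⁺ [Ne]3s²3p¹, N⁺ [He]2s²2p².
The numbers (kJ/mol): S 2252, Mg 1451, P 1907, Si 1577, N 2856.
Hence IE_2: Mg < Si < P < S < N.

Mg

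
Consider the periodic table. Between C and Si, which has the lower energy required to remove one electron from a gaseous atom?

Si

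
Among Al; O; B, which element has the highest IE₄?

B

Consider each +3 ion: Al³⁺ is the bare [Ne] core; O³⁺ still has 3 valence electrons; B³⁺ is the bare [He] core.
Breaking into a closed-shell core is much more expensive than removing a leftover valence electron — Al and B have the largest IE_4 here.
Tabulated IE_4 (kJ/mol): Al 11577, O 7469, B 25026.
So the fourth ionization energies run O < Al < B.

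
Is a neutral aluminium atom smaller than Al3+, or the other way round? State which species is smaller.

Forming Al3+ removes 3 electrons from Al. Fewer electrons for the same nuclear charge means less shielding and a higher Z_eff on the remaining electrons, and for main-group metals the entire outer shell is lost.
A cation is smaller than its parent atom: Al3+ < Al.

Al3+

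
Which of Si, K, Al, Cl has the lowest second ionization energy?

Consider each +1 ion: Si⁺ still has 3 valence electrons; K⁺ is the bare [Ar] core; Al⁺ still has 2 valence electrons; Cl⁺ still has 6 valence electrons.
Breaking into a closed-shell core is much more expensive than removing a leftover valence electron — K has the largest IE_2 here.
Valence configurations: Si⁺ [Ne]3s²3p¹, Al⁺ [Ne]3s², Cl⁺ [Ne]3s²3p⁴.
Si⁺ loses a lone 3p electron whereas Al⁺ must break into a filled 3s² pair, so IE_2(Al) > IE_2(Si) even though Si has the higher nuclear charge.
Tabulated IE_2 (kJ/mol): Si 1577, K 3052, Al 1817, Cl 2298.
Hence IE_2: Si < Al < Cl < K.

Si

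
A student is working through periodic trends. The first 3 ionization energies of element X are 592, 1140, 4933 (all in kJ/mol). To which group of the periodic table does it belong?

Group 2

Look for the largest jump between consecutive ionization energies: IE3/IE2 ≈ 4.3, far larger than any earlier ratio.
That jump marks the point where a core electron is being removed. So the atom has 2 valence electrons.
A main-group element with 2 valence electrons is in group 2.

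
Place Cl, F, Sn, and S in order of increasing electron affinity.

Sn < S < F < Cl

Atoms with high Z_eff and room in the valence shell (especially the halogens) have the most exothermic electron affinities.
These span different periods and groups, so the two trends combine.
S > Sn: relative to Sn, both the across-period and down-group shifts push S's electron affinity up.
F > S: relative to S, both the across-period and down-group shifts push F's electron affinity up.
Cl > F: this pair runs against the simple trend — see the exception note.
Note the exception: Cl has a higher electron affinity than F, contrary to the simple trend — F's small 2p subshell makes the incoming electron feel strong e⁻–e⁻ repulsion, so Cl actually releases more energy on gaining an electron.
Tabulated electron affinity (kJ/mol): F 328, S 200, Cl 349, Sn 107.
So from lowest to highest: Sn < S < F < Cl.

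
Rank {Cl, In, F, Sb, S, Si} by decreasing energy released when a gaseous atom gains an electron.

F is in period 2, group 17; Si is in period 3, group 14; S is in period 3, group 16; Cl is in period 3, group 17; In is in period 5, group 13; Sb is in period 5, group 15.
Adding an electron releases more energy for atoms nearer the top right (short of the noble gases).
Neither a single period nor a single group — weigh both effects.
Sb > In: Sb lies to the right of In in period 5, so the across-period effect alone puts Sb higher.
Si > Sb: the two effects oppose for this pair; the down-group effect wins (134 vs 103 kJ/mol).
S > Si: S lies to the right of Si in period 3, so the across-period effect alone puts S higher.
F > S: relative to S, both the across-period and down-group shifts push F's electron affinity up.
Cl > F: this pair runs against the simple trend — see the exception note.
Note the exception: Cl has a higher electron affinity than F, contrary to the simple trend — F's small 2p subshell makes the incoming electron feel strong e⁻–e⁻ repulsion, so Cl actually releases more energy on gaining an electron.
For reference (kJ/mol): F 328, Si 134, S 200, Cl 349, In 29, Sb 103.
So from highest to lowest: Cl > F > S > Si > Sb > In.

Cl > F > S > Si > Sb > In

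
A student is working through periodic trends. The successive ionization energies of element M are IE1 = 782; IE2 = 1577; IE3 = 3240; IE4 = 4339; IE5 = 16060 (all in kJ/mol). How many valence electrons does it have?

Look for the largest jump between consecutive ionization energies: IE5/IE4 ≈ 3.7, far larger than any earlier ratio.
That jump marks the point where a core electron is being removed. So the atom has 4 valence electrons.

4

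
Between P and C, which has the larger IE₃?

IE_3 is the cost of taking one more electron from the +2 cation: P²⁺ still has 3 valence electrons; C²⁺ still has 2 valence electrons.
All are still removing valence electrons, so compare the +2 ions as you would atoms: IE_3 generally rises across a period (higher Z_eff) and falls down a group (larger shell), subject to the usual subshell exceptions.
Valence configurations: P²⁺ [Ne]3s²3p¹, C²⁺ [He]2s².
Tabulated IE_3 (kJ/mol): P 2914, C 4620.
Hence IE_3: P < C.

C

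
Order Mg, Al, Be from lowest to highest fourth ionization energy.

IE_4 is the cost of taking one more electron from the +3 cation: Mg³⁺ is already 1 electron into the core; Al³⁺ is the bare [Ne] core; Be³⁺ is already 1 electron into the core.
All of these are removing an electron from a noble-gas core or deeper; the smaller core (lower principal quantum number) is held far more tightly, and within a period the higher nuclear charge binds the same core more tightly.
The numbers (kJ/mol): Mg 10543, Al 11577, Be 21007.
Putting it together, IE_4: Mg < Al < Be.

Mg < Al < Be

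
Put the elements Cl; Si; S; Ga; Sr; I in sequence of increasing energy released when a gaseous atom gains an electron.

Sr < Ga < Si < S < I < Cl

Si is in period 3, group 14; S is in period 3, group 16; Cl is in period 3, group 17; Ga is in period 4, group 13; Sr is in period 5, group 2; I is in period 5, group 17.
Electron affinity generally becomes more exothermic across a period toward the halogens and less exothermic down a group.
These span different periods and groups, so the two trends combine.
Ga > Sr: relative to Sr, both the across-period and down-group shifts push Ga's electron affinity up.
Si > Ga: relative to Ga, both the across-period and down-group shifts push Si's electron affinity up.
S > Si: both are in period 3; the period trend gives S the larger value.
I > S: the two effects oppose for this pair; the across-period effect wins (295 vs 200 kJ/mol).
Cl > I: Cl sits above I in group 17, so the down-group effect alone puts Cl higher.
For reference (kJ/mol): Si 134, S 200, Cl 349, Ga 29, Sr 5, I 295.
So from lowest to highest: Sr < Ga < Si < S < I < Cl.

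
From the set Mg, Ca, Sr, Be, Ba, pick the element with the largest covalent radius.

Ba

Be is in period 2, group 2; Mg is in period 3, group 2; Ca is in period 4, group 2; Sr is in period 5, group 2; Ba is in period 6, group 2.
Across a period the added protons contract the valence shell; down a group each new principal shell makes the atom larger.
All are in group 2, so atomic radius increases down the group.
The largest covalent radius among these belongs to Ba.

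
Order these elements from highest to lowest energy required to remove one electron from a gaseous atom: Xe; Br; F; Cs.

F, Xe, Br, Cs

F is in period 2, group 17; Br is in period 4, group 17; Xe is in period 5, group 18; Cs is in period 6, group 1.
First ionization energy rises across a period (greater Z_eff holds electrons more tightly) and falls down a group (valence electrons are farther from the nucleus).
Here both period and group differ, so the two effects have to be weighed against each other.
Br > Cs: both effects reinforce here, so Br is clearly the higher of the two.
Xe > Br: the two effects oppose for this pair; the across-period effect wins (1170 vs 1140 kJ/mol).
F > Xe: period and group pull opposite ways; the down-group shift dominates (1681 vs 1170 kJ/mol).
Tabulated first ionization energy (kJ/mol): F 1681, Br 1140, Xe 1170, Cs 376.
So from highest to lowest: F > Xe > Br > Cs.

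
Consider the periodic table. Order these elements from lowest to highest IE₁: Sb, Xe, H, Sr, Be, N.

Sr < Sb < Be < Xe < H < N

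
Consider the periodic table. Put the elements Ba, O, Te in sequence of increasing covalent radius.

O < Te < Ba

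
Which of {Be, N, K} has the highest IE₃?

Be

Consider each +2 ion: Be²⁺ is the bare [He] core; N²⁺ still has 3 valence electrons; K²⁺ is already 1 electron into the core.
Usually core removal costs more than valence removal, but here the competition is close: a tightly held n=2 valence electron can cost more to remove than an n=3 core electron, so the actual values have to decide it.
Approximate IE_3 values (kJ/mol): Be 14849, N 4578, K 4420.
Hence IE_3: K < N < Be.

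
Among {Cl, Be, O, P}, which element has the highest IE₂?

O

Consider each +1 ion: Cl⁺ still has 6 valence electrons; Be⁺ still has 1 valence electron; O⁺ still has 5 valence electrons; P⁺ still has 4 valence electrons.
All are still removing valence electrons, so compare the +1 ions as you would atoms: IE_2 generally rises across a period (higher Z_eff) and falls down a group (larger shell), subject to the usual subshell exceptions.
Valence configurations: Cl⁺ [Ne]3s²3p⁴, Be⁺ [He]2s¹, O⁺ [He]2s²2p³, P⁺ [Ne]3s²3p².
The numbers (kJ/mol): Cl 2298, Be 1757, O 3388, P 1907.
Putting it together, IE_2: Be < P < Cl < O.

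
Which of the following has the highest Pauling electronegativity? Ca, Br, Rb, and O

O

O is in period 2, group 16; Ca is in period 4, group 2; Br is in period 4, group 17; Rb is in period 5, group 1.
Electronegativity increases across a period and decreases down a group, tracking effective nuclear charge and atomic size.
Here both period and group differ, so the two effects have to be weighed against each other.
Ca > Rb: relative to Rb, both the across-period and down-group shifts push Ca's electronegativity up.
Br > Ca: both are in period 4; the period trend gives Br the larger value.
O > Br: period and group pull opposite ways; the down-group shift dominates (3.44 vs 2.96).
For reference (Pauling): O 3.44, Ca 1.00, Br 2.96, Rb 0.82.
The highest Pauling electronegativity among these belongs to O.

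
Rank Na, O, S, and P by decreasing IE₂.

Na, O, S, P

IE_2 is the cost of taking one more electron from the +1 cation: Na⁺ is the bare [Ne] core; O⁺ still has 5 valence electrons; S⁺ still has 5 valence electrons; P⁺ still has 4 valence electrons.
Pulling an electron out of a noble-gas core costs far more than removing a remaining valence electron, so Na sits at the high end of IE_2.
Valence configurations: O⁺ [He]2s²2p³, S⁺ [Ne]3s²3p³, P⁺ [Ne]3s²3p².
Tabulated IE_2 (kJ/mol): Na 4562, O 3388, S 2252, P 1907.
So the second ionization energies run P < S < O < Na.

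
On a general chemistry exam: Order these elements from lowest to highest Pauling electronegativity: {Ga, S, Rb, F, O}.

O is in period 2, group 16; F is in period 2, group 17; S is in period 3, group 16; Ga is in period 4, group 13; Rb is in period 5, group 1.
EN rises left→right (higher Z_eff, smaller atoms) and falls top→bottom (larger, more shielded atoms).
These span different periods and groups, so the two trends combine.
Ga > Rb: relative to Rb, both the across-period and down-group shifts push Ga's electronegativity up.
S > Ga: relative to Ga, both the across-period and down-group shifts push S's electronegativity up.
O > S: they share group 16; the group trend gives O the larger value.
F > O: F lies to the right of O in period 2, so the across-period effect alone puts F higher.
For reference (Pauling): O 3.44, F 3.98, S 2.58, Ga 1.81, Rb 0.82.
So from lowest to highest: Rb < Ga < S < O < F.

Rb < Ga < S < O < F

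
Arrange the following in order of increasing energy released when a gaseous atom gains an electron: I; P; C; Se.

C is in period 2, group 14; P is in period 3, group 15; Se is in period 4, group 16; I is in period 5, group 17.
Adding an electron releases more energy for atoms nearer the top right (short of the noble gases).
These sit on a diagonal, where the across-period and down-group effects partly cancel.
C > P: the two effects oppose for this pair; the down-group effect wins (122 vs 72 kJ/mol).
Se > C: period and group pull opposite ways; the across-period shift dominates (195 vs 122 kJ/mol).
I > Se: the two effects oppose for this pair; the across-period effect wins (295 vs 195 kJ/mol).
Tabulated electron affinity (kJ/mol): C 122, P 72, Se 195, I 295.
So from lowest to highest: P < C < Se < I.

P < C < Se < I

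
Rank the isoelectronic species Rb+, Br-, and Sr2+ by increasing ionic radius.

All of these have 36 electrons, so size is governed by nuclear charge alone: the more protons, the stronger the pull on the same electron cloud, and the smaller the ion.
Nuclear charges: Sr2+ (Z=38), Rb+ (Z=37), Br- (Z=35).
Smallest to largest: Sr2+ < Rb+ < Br-.

Sr2+ < Rb+ < Br-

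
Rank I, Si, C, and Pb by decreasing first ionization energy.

C is in period 2, group 14; Si is in period 3, group 14; I is in period 5, group 17; Pb is in period 6, group 14.
IE₁ increases left→right with effective nuclear charge and decreases top→bottom as the valence shell moves farther out.
Here both period and group differ, so the two effects have to be weighed against each other.
Si > Pb: Si sits above Pb in group 14, so the down-group effect alone puts Si higher.
I > Si: period and group pull opposite ways; the across-period shift dominates (1008 vs 786 kJ/mol).
C > I: period and group pull opposite ways; the down-group shift dominates (1086 vs 1008 kJ/mol).
Tabulated first ionization energy (kJ/mol): C 1086, Si 786, I 1008, Pb 716.
So from highest to lowest: C > I > Si > Pb.

C > I > Si > Pb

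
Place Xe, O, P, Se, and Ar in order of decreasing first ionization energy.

O is in period 2, group 16; P is in period 3, group 15; Ar is in period 3, group 18; Se is in period 4, group 16; Xe is in period 5, group 18.
Removing the outermost electron gets harder across a period and easier down a group.
These span different periods and groups, so the two trends combine.
P > Se: period and group pull opposite ways; the down-group shift dominates (1012 vs 941 kJ/mol).
Xe > P: the two effects oppose for this pair; the across-period effect wins (1170 vs 1012 kJ/mol).
O > Xe: the two effects oppose for this pair; the down-group effect wins (1314 vs 1170 kJ/mol).
Ar > O: period and group pull opposite ways; the across-period shift dominates (1521 vs 1314 kJ/mol).
For reference (kJ/mol): O 1314, P 1012, Ar 1521, Se 941, Xe 1170.
So from highest to lowest: Ar > O > Xe > P > Se.

Ar > O > Xe > P > Se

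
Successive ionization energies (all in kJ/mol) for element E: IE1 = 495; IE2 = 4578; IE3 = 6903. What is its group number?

Group 1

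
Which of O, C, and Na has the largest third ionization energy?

Consider each +2 ion: O²⁺ still has 4 valence electrons; C²⁺ still has 2 valence electrons; Na²⁺ is already 1 electron into the core.
Breaking into a closed-shell core is much more expensive than removing a leftover valence electron — Na has the largest IE_3 here.
Valence configurations: O²⁺ [He]2s²2p², C²⁺ [He]2s².
Tabulated IE_3 (kJ/mol): O 5300, C 4620, Na 6910.
Putting it together, IE_3: C < O < Na.

Na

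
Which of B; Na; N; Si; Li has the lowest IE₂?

After 1 electron has been removed, what remains? B⁺ still has 2 valence electrons; Na⁺ is the bare [Ne] core; N⁺ still has 4 valence electrons; Si⁺ still has 3 valence electrons; Li⁺ is the bare [He] core.
Breaking into a closed-shell core is much more expensive than removing a leftover valence electron — Na and Li have the largest IE_2 here.
Valence configurations: B⁺ [He]2s², N⁺ [He]2s²2p², Si⁺ [Ne]3s²3p¹.
Approximate IE_2 values (kJ/mol): B 2427, Na 4562, N 2856, Si 1577, Li 7298.
So the second ionization energies run Si < B < N < Na < Li.

Si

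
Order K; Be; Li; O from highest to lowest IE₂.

After 1 electron has been removed, what remains? K⁺ is the bare [Ar] core; Be⁺ still has 1 valence electron; Li⁺ is the bare [He] core; O⁺ still has 5 valence electrons.
Usually core removal costs more than valence removal, but here the competition is close: a tightly held n=2 valence electron can cost more to remove than an n=3 core electron, so the actual values have to decide it.
Valence configurations: Be⁺ [He]2s¹, O⁺ [He]2s²2p³.
Approximate IE_2 values (kJ/mol): K 3052, Be 1757, Li 7298, O 3388.
Overall IE_2 order: Be < K < O < Li.

Li, O, K, Be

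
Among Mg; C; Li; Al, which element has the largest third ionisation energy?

Li

The third ionization energy removes an electron from the +2 ion. For each element: Mg²⁺ is the bare [Ne] core; C²⁺ still has 2 valence electrons; Li²⁺ is already 1 electron into the core; Al²⁺ still has 1 valence electron.
Pulling an electron out of a noble-gas core costs far more than removing a remaining valence electron, so Mg and Li sit at the high end of IE_3.
Valence configurations: C²⁺ [He]2s², Al²⁺ [Ne]3s¹.
Approximate IE_3 values (kJ/mol): Mg 7733, C 4620, Li 11815, Al 2745.
Overall IE_3 order: Al < C < Mg < Li.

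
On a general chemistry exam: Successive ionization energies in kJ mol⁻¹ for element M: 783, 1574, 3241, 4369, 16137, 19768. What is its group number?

Group 14

Look for the largest jump between consecutive ionization energies: IE5/IE4 ≈ 3.7, far larger than any earlier ratio.
That jump marks the point where a core electron is being removed. So the atom has 4 valence electrons.
A main-group element with 4 valence electrons is in group 14.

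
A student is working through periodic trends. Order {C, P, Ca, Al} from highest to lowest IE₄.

Al > Ca > C > P

IE_4 is the cost of taking one more electron from the +3 cation: C³⁺ still has 1 valence electron; P³⁺ still has 2 valence electrons; Ca³⁺ is already 1 electron into the core; Al³⁺ is the bare [Ne] core.
Core electrons are held far more tightly than valence electrons, so Ca and Al top the IE_4 order.
Valence configurations: C³⁺ [He]2s¹, P³⁺ [Ne]3s².
Approximate IE_4 values (kJ/mol): C 6223, P 4964, Ca 6491, Al 11577.
Putting it together, IE_4: P < C < Ca < Al.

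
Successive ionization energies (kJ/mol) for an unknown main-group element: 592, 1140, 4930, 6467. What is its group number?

Group 2

Look for the largest jump between consecutive ionization energies: IE3/IE2 ≈ 4.3, far larger than any earlier ratio.
That jump marks the point where a core electron is being removed. So the atom has 2 valence electrons.
A main-group element with 2 valence electrons is in group 2.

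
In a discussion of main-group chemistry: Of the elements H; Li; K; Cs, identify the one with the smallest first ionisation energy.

Cs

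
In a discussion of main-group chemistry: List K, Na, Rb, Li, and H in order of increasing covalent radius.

H < Li < Na < K < Rb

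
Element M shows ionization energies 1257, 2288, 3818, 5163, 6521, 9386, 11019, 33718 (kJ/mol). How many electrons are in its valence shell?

Look for the largest jump between consecutive ionization energies: IE8/IE7 ≈ 3.1, far larger than any earlier ratio.
That jump marks the point where a core electron is being removed. So the atom has 7 valence electrons.

7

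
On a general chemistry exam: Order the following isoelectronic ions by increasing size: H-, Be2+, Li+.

Be2+, Li+, H-

All of these have 2 electrons, so size is governed by nuclear charge alone: the more protons, the stronger the pull on the same electron cloud, and the smaller the ion.
Nuclear charges: Be2+ (Z=4), Li+ (Z=3), H- (Z=1).
Smallest to largest: Be2+ < Li+ < H-.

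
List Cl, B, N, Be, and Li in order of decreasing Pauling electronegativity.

Cl > N > B > Be > Li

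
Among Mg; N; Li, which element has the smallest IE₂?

Mg

IE_2 is the cost of taking one more electron from the +1 cation: Mg⁺ still has 1 valence electron; N⁺ still has 4 valence electrons; Li⁺ is the bare [He] core.
Breaking into a closed-shell core is much more expensive than removing a leftover valence electron — Li has the largest IE_2 here.
Valence configurations: Mg⁺ [Ne]3s¹, N⁺ [He]2s²2p².
Tabulated IE_2 (kJ/mol): Mg 1451, N 2856, Li 7298.
Putting it together, IE_2: Mg < N < Li.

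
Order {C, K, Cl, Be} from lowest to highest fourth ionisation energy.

IE_4 is the cost of taking one more electron from the +3 cation: C³⁺ still has 1 valence electron; K³⁺ is already 2 electrons into the core; Cl³⁺ still has 4 valence electrons; Be³⁺ is already 1 electron into the core.
Usually core removal costs more than valence removal, but here the competition is close: a tightly held n=2 valence electron can cost more to remove than an n=3 core electron, so the actual values have to decide it.
Valence configurations: C³⁺ [He]2s¹, Cl³⁺ [Ne]3s²3p².
Tabulated IE_4 (kJ/mol): C 6223, K 5877, Cl 5159, Be 21007.
Putting it together, IE_4: Cl < K < C < Be.

Cl < K < C < Be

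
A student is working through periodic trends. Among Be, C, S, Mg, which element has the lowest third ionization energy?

IE_3 is the cost of taking one more electron from the +2 cation: Be²⁺ is the bare [He] core; C²⁺ still has 2 valence electrons; S²⁺ still has 4 valence electrons; Mg²⁺ is the bare [Ne] core.
Pulling an electron out of a noble-gas core costs far more than removing a remaining valence electron, so Mg and Be sit at the high end of IE_3.
Valence configurations: C²⁺ [He]2s², S²⁺ [Ne]3s²3p².
Tabulated IE_3 (kJ/mol): Be 14849, C 4620, S 3357, Mg 7733.
Putting it together, IE_3: S < C < Mg < Be.

S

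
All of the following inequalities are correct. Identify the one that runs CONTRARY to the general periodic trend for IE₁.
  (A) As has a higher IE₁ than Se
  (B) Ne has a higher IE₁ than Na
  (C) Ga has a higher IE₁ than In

The general trend: IE₁ increases across a period and decreases down a group.
(A) As (period 4, group 15) vs Se (period 4, group 16): the stated order contradicts the simple trend.
(B) Ne (period 2, group 18) vs Na (period 3, group 1): the stated order agrees with the simple trend.
(C) Ga (period 4, group 13) vs In (period 5, group 13): the stated order agrees with the simple trend.
The exception is (A): Se (4p⁴) ionizes more easily than half-filled As (4p³).

(A)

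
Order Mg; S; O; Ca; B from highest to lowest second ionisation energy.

O > B > S > Mg > Ca

Consider each +1 ion: Mg⁺ still has 1 valence electron; S⁺ still has 5 valence electrons; O⁺ still has 5 valence electrons; Ca⁺ still has 1 valence electron; B⁺ still has 2 valence electrons.
All are still removing valence electrons, so compare the +1 ions as you would atoms: IE_2 generally rises across a period (higher Z_eff) and falls down a group (larger shell), subject to the usual subshell exceptions.
Valence configurations: Mg⁺ [Ne]3s¹, S⁺ [Ne]3s²3p³, O⁺ [He]2s²2p³, Ca⁺ [Ar]4s¹, B⁺ [He]2s².
The numbers (kJ/mol): Mg 1451, S 2252, O 3388, Ca 1145, B 2427.
Overall IE_2 order: Ca < Mg < S < B < O.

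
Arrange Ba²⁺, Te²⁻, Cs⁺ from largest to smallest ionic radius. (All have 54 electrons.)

Te²⁻ > Cs⁺ > Ba²⁺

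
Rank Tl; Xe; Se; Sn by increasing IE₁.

Tl < Sn < Se < Xe

IE₁ increases left→right with effective nuclear charge and decreases top→bottom as the valence shell moves farther out.
Neither a single period nor a single group — weigh both effects.
Sn > Tl: both effects reinforce here, so Sn is clearly the higher of the two.
Se > Sn: both effects reinforce here, so Se is clearly the higher of the two.
Xe > Se: the two effects oppose for this pair; the across-period effect wins (1170 vs 941 kJ/mol).
For reference (kJ/mol): Se 941, Sn 709, Xe 1170, Tl 589.
So from lowest to highest: Tl < Sn < Se < Xe.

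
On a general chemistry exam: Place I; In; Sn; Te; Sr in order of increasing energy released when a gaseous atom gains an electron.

Sr < In < Sn < Te < I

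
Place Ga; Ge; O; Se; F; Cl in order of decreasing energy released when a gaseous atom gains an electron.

Cl > F > Se > O > Ge > Ga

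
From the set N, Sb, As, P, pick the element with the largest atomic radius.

Sb

Moving right in a period, electrons are added to the same shell under a stronger nuclear pull, so atoms get smaller; moving down, a new shell is opened and atoms get larger.
All are in group 15, so atomic radius increases down the group.
The largest atomic radius among these belongs to Sb.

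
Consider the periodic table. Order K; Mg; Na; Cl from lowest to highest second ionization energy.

After 1 electron has been removed, what remains? K⁺ is the bare [Ar] core; Mg⁺ still has 1 valence electron; Na⁺ is the bare [Ne] core; Cl⁺ still has 6 valence electrons.
Core electrons are held far more tightly than valence electrons, so K and Na top the IE_2 order.
Valence configurations: Mg⁺ [Ne]3s¹, Cl⁺ [Ne]3s²3p⁴.
The numbers (kJ/mol): K 3052, Mg 1451, Na 4562, Cl 2298.
Overall IE_2 order: Mg < Cl < K < Na.

Mg < Cl < K < Na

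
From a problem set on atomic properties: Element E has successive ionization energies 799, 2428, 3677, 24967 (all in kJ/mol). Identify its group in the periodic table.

Group 13

Look for the largest jump between consecutive ionization energies: IE4/IE3 ≈ 6.8, far larger than any earlier ratio.
That jump marks the point where a core electron is being removed. So the atom has 3 valence electrons.
A main-group element with 3 valence electrons is in group 13.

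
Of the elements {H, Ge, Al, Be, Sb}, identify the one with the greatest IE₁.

H is in period 1, group 1; Be is in period 2, group 2; Al is in period 3, group 13; Ge is in period 4, group 14; Sb is in period 5, group 15.
First ionization energy rises across a period (greater Z_eff holds electrons more tightly) and falls down a group (valence electrons are farther from the nucleus).
A diagonal step moves right (one effect) and down (the opposite effect) at once.
Ge > Al: the two effects oppose for this pair; the across-period effect wins (762 vs 578 kJ/mol).
Sb > Ge: the two effects oppose for this pair; the across-period effect wins (831 vs 762 kJ/mol).
Be > Sb: the two effects oppose for this pair; the down-group effect wins (900 vs 831 kJ/mol).
H > Be: period and group pull opposite ways; the down-group shift dominates (1312 vs 900 kJ/mol).
For reference (kJ/mol): H 1312, Be 900, Al 578, Ge 762, Sb 831.
The greatest IE₁ among these belongs to H.

H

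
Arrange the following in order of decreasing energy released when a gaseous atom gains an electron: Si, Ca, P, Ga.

Si is in period 3, group 14; P is in period 3, group 15; Ca is in period 4, group 2; Ga is in period 4, group 13.
Electron affinity generally becomes more exothermic across a period toward the halogens and less exothermic down a group.
These span different periods and groups, so the two trends combine.
Ga > Ca: both are in period 4; the period trend gives Ga the larger value.
P > Ga: both effects reinforce here, so P is clearly the higher of the two.
Si > P: this pair runs against the simple trend — see the exception note.
Note the exception: Si has a higher electron affinity than P, contrary to the simple trend — adding an electron to P's half-filled 3p³ is unfavourable, so Si (3p²) has the more exothermic EA.
Tabulated electron affinity (kJ/mol): Si 134, P 72, Ca 2, Ga 29.
So from highest to lowest: Si > P > Ga > Ca.

Si > P > Ga > Ca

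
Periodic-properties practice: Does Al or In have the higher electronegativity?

In

Al is in period 3, group 13; In is in period 5, group 13.
Atoms toward the upper right of the periodic table pull bonding electrons most strongly.
All are in group 13; the group trend (electronegativity increases up the group) applies, with the exception below.
Note the exception: In has a higher electronegativity than Al, contrary to the simple trend — poor shielding by filled d (and f) subshells raises the heavier element's effective nuclear charge more than the simple down-group trend predicts.
Tabulated electronegativity (Pauling): Al 1.61, In 1.78.
So In has the higher electronegativity (In > Al).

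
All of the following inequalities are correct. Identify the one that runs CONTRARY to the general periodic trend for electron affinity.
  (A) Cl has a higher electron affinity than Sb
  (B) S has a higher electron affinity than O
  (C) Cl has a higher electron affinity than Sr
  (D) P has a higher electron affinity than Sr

(B)

The general trend: electron affinity increases across a period and decreases down a group.
(A) Cl (period 3, group 17) vs Sb (period 5, group 15): the stated order agrees with the simple trend.
(B) S (period 3, group 16) vs O (period 2, group 16): the stated order contradicts the simple trend.
(C) Cl (period 3, group 17) vs Sr (period 5, group 2): the stated order agrees with the simple trend.
(D) P (period 3, group 15) vs Sr (period 5, group 2): the stated order agrees with the simple trend.
The exception is (B): the compact 2p subshell of O repels the added electron more than S's larger 3p does.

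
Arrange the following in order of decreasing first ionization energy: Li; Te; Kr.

Kr > Te > Li

Li is in period 2, group 1; Kr is in period 4, group 18; Te is in period 5, group 16.
First ionization energy rises across a period (greater Z_eff holds electrons more tightly) and falls down a group (valence electrons are farther from the nucleus).
Neither a single period nor a single group — weigh both effects.
Te > Li: the two effects oppose for this pair; the across-period effect wins (869 vs 520 kJ/mol).
Kr > Te: relative to Te, both the across-period and down-group shifts push Kr's first ionization energy up.
Tabulated first ionization energy (kJ/mol): Li 520, Kr 1351, Te 869.
So from highest to lowest: Kr > Te > Li.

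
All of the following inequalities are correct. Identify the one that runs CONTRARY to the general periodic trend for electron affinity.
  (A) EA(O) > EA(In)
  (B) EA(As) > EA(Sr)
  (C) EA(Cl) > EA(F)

The general trend: electron affinity increases across a period and decreases down a group.
(A) O (period 2, group 16) vs In (period 5, group 13): the stated order agrees with the simple trend.
(B) As (period 4, group 15) vs Sr (period 5, group 2): the stated order agrees with the simple trend.
(C) Cl (period 3, group 17) vs F (period 2, group 17): the stated order contradicts the simple trend.
The exception is (C): F's small 2p subshell makes the incoming electron feel strong e⁻–e⁻ repulsion, so Cl actually releases more energy on gaining an electron.

(C)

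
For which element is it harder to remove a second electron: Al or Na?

Na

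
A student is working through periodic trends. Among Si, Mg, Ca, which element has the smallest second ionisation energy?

After 1 electron has been removed, what remains? Si⁺ still has 3 valence electrons; Mg⁺ still has 1 valence electron; Ca⁺ still has 1 valence electron.
All are still removing valence electrons, so compare the +1 ions as you would atoms: IE_2 generally rises across a period (higher Z_eff) and falls down a group (larger shell), subject to the usual subshell exceptions.
Valence configurations: Si⁺ [Ne]3s²3p¹, Mg⁺ [Ne]3s¹, Ca⁺ [Ar]4s¹.
The numbers (kJ/mol): Si 1577, Mg 1451, Ca 1145.
Putting it together, IE_2: Ca < Mg < Si.

Ca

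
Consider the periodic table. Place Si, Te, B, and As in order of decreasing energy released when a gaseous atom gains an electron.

Te, Si, As, B

B is in period 2, group 13; Si is in period 3, group 14; As is in period 4, group 15; Te is in period 5, group 16.
Electron affinity generally becomes more exothermic across a period toward the halogens and less exothermic down a group.
These sit on a diagonal, where the across-period and down-group effects partly cancel.
As > B: period and group pull opposite ways; the across-period shift dominates (78 vs 27 kJ/mol).
Si > As: period and group pull opposite ways; the down-group shift dominates (134 vs 78 kJ/mol).
Te > Si: period and group pull opposite ways; the across-period shift dominates (190 vs 134 kJ/mol).
Approximate values (kJ/mol): B 27, Si 134, As 78, Te 190.
So from highest to lowest: Te > Si > As > B.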